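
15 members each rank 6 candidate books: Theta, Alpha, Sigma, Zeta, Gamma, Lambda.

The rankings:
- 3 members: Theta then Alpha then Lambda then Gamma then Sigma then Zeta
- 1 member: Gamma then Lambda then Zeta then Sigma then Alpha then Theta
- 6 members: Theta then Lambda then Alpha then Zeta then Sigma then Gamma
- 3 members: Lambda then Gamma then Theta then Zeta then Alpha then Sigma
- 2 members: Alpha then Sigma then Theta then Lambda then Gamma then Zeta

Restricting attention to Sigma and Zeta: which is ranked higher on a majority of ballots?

Ballots ranking Sigma above Zeta: 3 + 2 = 5.
Ballots ranking Zeta above Sigma: 15 − 5 = 10.
Zeta wins the head-to-head 10–5.

Zeta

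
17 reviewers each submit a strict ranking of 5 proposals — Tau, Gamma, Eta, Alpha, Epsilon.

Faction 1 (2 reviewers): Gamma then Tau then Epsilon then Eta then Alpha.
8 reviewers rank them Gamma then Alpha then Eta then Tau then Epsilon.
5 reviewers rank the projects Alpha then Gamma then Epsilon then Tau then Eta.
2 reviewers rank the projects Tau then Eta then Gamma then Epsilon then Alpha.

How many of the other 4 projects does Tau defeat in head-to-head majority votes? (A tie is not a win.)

2

Tau against each rival (17 reviewers):
Tau vs Gamma: Tau is ranked higher on 2 ballots, Gamma on 15. Gamma wins 15–2.
Tau vs Eta: Tau preferred on 2+5+2 = 9 ballots; Tau wins 9–8.
Tau vs Alpha: 2+2 = 4 for Tau, 13 for Alpha — Alpha by 13–4.
Tau vs Epsilon: 12 to 5, Tau.
Tau beats Eta, Epsilon; loses to Gamma, Alpha — 2 pairwise wins.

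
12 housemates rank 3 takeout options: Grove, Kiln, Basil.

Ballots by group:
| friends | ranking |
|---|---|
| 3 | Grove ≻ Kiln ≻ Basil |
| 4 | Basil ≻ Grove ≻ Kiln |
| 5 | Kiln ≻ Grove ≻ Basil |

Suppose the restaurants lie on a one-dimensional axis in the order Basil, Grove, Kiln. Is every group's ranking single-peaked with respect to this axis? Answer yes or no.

Axis positions: Basil=1, Grove=2, Kiln=3.
Group 1 (peak Grove at position 2): ranking walks positions 2-3-1, expanding outward from the peak — single-peaked.
Group 2 (peak Basil at position 1): ranking walks positions 1-2-3, expanding outward from the peak — single-peaked.
Group 3 (peak Kiln at position 3): ranking walks positions 3-2-1, expanding outward from the peak — single-peaked.
Every ranking is single-peaked on this axis.

yes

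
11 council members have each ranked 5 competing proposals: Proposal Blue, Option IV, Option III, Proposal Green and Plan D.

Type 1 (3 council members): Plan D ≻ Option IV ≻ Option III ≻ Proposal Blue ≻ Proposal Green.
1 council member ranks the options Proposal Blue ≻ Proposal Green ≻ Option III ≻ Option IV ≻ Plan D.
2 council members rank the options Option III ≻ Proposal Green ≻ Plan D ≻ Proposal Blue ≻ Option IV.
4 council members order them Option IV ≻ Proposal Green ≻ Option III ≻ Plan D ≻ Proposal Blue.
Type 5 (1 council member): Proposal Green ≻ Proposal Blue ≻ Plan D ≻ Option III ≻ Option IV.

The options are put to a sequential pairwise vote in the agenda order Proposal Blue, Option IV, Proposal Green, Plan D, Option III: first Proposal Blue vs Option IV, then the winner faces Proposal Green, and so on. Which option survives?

Option III

Round 1: Proposal Blue vs Option IV — 4–7, Option IV advances.
Round 2: Option IV vs Proposal Green — 7–4, Option IV advances.
Round 3: Option IV vs Plan D — 5–6, Plan D advances.
Round 4: Plan D vs Option III — 4–7, Option III advances.
The agenda winner is Option III.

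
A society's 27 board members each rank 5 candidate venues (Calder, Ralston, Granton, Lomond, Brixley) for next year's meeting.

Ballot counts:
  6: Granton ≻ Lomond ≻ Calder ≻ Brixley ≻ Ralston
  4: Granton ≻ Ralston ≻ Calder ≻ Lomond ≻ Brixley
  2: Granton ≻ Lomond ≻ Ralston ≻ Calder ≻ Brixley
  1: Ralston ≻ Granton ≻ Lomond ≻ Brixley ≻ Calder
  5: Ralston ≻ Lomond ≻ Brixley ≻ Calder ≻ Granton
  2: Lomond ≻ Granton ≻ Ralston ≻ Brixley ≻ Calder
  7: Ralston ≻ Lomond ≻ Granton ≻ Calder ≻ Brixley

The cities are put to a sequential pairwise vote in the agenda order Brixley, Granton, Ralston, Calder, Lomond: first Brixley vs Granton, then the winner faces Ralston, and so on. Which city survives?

Lomond

Round 1: Brixley vs Granton — 5–22, Granton advances.
Round 2: Granton vs Ralston — 14–13, Granton advances.
Round 3: Granton vs Calder — 22–5, Granton advances.
Round 4: Granton vs Lomond — 13–14, Lomond advances.
The agenda winner is Lomond.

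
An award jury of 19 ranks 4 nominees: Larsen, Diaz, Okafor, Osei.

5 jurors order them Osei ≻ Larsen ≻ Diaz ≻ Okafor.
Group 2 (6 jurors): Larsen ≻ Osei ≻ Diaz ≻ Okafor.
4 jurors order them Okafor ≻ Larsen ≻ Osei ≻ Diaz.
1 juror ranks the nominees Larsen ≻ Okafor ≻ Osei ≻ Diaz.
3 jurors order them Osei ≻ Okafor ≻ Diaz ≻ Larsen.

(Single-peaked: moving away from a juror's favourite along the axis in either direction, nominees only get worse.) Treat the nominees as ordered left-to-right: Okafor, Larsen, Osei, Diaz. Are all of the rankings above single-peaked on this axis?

no

Axis positions: Okafor=1, Larsen=2, Osei=3, Diaz=4.
Group 1 (peak Osei at position 3): ranking walks positions 3-2-4-1, expanding outward from the peak — single-peaked.
Group 2 (peak Larsen at position 2): ranking walks positions 2-3-4-1, expanding outward from the peak — single-peaked.
Group 3 (peak Okafor at position 1): ranking walks positions 1-2-3-4, expanding outward from the peak — single-peaked.
Group 4 (peak Larsen at position 2): ranking walks positions 2-1-3-4, expanding outward from the peak — single-peaked.
Group 5: ranking walks positions 3-1-4-2; Okafor is ranked above Larsen even though Larsen lies between Okafor and the peak Osei on the axis — preferences dip and rise again. Not single-peaked.
Group 5 violates single-peakedness, so the profile is not single-peaked on this axis.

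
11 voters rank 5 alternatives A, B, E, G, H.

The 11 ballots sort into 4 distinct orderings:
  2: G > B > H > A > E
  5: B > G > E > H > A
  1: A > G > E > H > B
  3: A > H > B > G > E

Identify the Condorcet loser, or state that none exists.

Head-to-head results (11 voters):
A vs B: B wins 7–4.
A–E: A 6–5.
A vs G: G, 7–4.
A vs H: H wins 7–4.
B vs E: 2+5+3 = 10 for B, 1 for E — B by 10–1.
B vs G: B wins 8–3.
B vs H: 2+5 = 7 for B, 4 for H — B by 7–4.
E vs G: G, 11–0.
E–H: E 6–5.
G vs H: G, 8–3.
Each alternative has at least one pairwise win (A beats E; B beats A; E beats H; G beats A; H beats A) — no Condorcet loser.

none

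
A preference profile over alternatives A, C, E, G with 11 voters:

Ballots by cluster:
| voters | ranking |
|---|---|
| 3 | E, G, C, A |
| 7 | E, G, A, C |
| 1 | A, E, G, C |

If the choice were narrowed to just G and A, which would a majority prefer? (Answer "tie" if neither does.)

Ballots ranking G above A: 3 + 7 = 10.
Ballots ranking A above G: 11 − 10 = 1.
G wins the head-to-head 10–1.

G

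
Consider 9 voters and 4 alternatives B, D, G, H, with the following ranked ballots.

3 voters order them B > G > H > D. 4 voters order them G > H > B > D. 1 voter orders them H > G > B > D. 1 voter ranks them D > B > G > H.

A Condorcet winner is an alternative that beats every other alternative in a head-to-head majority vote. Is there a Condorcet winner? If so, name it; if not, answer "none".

G

Check each pair by majority over 9 ballots:
B vs D: B, 8–1.
B vs G: 4 to 5, G.
B vs H: B preferred on 3+1 = 4 ballots; H wins 5–4.
D vs G: G, 8–1.
D vs H: H wins 8–1.
G vs H: 8 to 1, G.
Only G has no losses; G is the Condorcet winner.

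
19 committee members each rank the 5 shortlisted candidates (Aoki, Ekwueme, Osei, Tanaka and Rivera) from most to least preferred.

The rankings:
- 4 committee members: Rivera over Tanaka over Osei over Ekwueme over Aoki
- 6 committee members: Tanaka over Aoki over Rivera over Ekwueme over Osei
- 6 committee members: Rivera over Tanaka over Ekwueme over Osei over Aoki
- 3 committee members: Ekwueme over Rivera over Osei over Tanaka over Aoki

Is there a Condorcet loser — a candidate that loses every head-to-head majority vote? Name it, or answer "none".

Pairwise majorities:
Aoki–Ekwueme: Ekwueme 13–6.
Aoki vs Osei: Aoki preferred on 6 ballots; Osei wins 13–6.
Aoki vs Tanaka: Aoki preferred on 0 ballots; Tanaka wins 19–0.
Aoki vs Rivera: Aoki preferred on 6 ballots; Rivera wins 13–6.
Ekwueme vs Osei: Ekwueme, 15–4.
Ekwueme vs Tanaka: Ekwueme is ranked higher on 3 ballots, Tanaka on 16. Tanaka wins 16–3.
Ekwueme–Rivera: Rivera 16–3.
Osei vs Tanaka: Tanaka, 16–3.
Osei vs Rivera: Rivera wins 19–0.
Tanaka vs Rivera: Tanaka is ranked higher on 6 ballots, Rivera on 13. Rivera wins 13–6.
Aoki is beaten in every head-to-head and is the Condorcet loser.

Aoki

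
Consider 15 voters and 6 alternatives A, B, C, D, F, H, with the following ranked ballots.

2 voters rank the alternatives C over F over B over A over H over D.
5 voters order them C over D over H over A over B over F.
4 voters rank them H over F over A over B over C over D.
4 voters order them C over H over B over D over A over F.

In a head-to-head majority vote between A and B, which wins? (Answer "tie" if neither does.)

Ballots ranking A above B: 5 + 4 = 9.
Ballots ranking B above A: 15 − 9 = 6.
A wins the head-to-head 9–6.

A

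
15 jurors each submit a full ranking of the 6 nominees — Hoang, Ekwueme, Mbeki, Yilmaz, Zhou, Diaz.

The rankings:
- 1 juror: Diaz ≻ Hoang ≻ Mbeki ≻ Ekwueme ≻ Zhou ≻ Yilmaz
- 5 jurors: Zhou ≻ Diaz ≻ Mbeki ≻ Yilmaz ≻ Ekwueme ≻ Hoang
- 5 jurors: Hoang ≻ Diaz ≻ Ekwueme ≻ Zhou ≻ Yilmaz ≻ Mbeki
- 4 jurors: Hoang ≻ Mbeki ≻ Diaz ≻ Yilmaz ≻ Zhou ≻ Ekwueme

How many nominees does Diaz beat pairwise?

4

Diaz against each rival (15 jurors):
Diaz vs Hoang: Hoang wins 9–6.
Diaz vs Ekwueme: Diaz is ranked higher on 1+5+5+4 = 15 ballots, Ekwueme on 0. Diaz wins 15–0.
Diaz vs Mbeki: 1+5+5 = 11 for Diaz, 4 for Mbeki — Diaz by 11–4.
Diaz vs Yilmaz: Diaz preferred on 1+5+5+4 = 15 ballots; Diaz wins 15–0.
Diaz vs Zhou: Diaz wins 10–5.
Diaz beats Ekwueme, Mbeki, Yilmaz, Zhou; loses to Hoang — 4 pairwise wins.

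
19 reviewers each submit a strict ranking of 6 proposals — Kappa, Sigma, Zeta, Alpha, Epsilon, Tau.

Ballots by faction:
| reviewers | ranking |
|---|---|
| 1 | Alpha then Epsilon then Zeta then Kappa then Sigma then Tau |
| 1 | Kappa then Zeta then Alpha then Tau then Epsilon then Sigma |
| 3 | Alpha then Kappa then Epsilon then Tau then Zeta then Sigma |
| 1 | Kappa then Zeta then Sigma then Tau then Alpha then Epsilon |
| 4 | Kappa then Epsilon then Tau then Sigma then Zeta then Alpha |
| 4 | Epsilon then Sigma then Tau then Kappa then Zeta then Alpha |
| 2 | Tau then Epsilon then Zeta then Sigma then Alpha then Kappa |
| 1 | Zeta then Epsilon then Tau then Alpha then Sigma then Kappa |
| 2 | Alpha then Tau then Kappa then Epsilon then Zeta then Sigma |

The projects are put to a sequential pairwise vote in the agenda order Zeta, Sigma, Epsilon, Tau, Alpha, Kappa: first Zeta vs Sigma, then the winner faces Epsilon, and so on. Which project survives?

Round 1: Zeta vs Sigma — 11–8, Zeta advances.
Round 2: Zeta vs Epsilon — 3–16, Epsilon advances.
Round 3: Epsilon vs Tau — 13–6, Epsilon advances.
Round 4: Epsilon vs Alpha — 11–8, Epsilon advances.
Round 5: Epsilon vs Kappa — 8–11, Kappa advances.
Kappa survives the agenda.

Kappa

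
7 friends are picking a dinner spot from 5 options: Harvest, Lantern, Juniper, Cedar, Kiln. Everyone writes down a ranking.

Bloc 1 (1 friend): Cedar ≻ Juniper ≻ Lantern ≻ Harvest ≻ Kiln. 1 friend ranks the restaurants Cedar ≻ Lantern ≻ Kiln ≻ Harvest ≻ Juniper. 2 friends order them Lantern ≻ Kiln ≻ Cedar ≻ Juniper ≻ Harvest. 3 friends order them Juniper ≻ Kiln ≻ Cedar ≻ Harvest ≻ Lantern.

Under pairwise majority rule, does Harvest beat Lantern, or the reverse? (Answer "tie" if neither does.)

Ballots ranking Harvest above Lantern: 3.
Ballots ranking Lantern above Harvest: 7 − 3 = 4.
Lantern wins the head-to-head 4–3.

Lantern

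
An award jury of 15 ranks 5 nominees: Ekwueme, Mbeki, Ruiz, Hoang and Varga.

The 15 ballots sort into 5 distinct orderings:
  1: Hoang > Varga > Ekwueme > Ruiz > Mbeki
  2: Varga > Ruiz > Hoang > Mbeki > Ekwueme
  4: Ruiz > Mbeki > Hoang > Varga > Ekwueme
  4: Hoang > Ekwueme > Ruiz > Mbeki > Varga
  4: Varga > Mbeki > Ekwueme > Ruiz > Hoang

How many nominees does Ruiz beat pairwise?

Ruiz against each rival (15 jurors):
Ruiz vs Ekwueme: Ekwueme wins 9–6.
Ruiz vs Mbeki: 11 to 4, Ruiz.
Ruiz vs Hoang: Ruiz preferred on 2+4+4 = 10 ballots; Ruiz wins 10–5.
Ruiz vs Varga: Ruiz wins 8–7.
Ruiz beats Mbeki, Hoang, Varga; loses to Ekwueme — 3 pairwise wins.

3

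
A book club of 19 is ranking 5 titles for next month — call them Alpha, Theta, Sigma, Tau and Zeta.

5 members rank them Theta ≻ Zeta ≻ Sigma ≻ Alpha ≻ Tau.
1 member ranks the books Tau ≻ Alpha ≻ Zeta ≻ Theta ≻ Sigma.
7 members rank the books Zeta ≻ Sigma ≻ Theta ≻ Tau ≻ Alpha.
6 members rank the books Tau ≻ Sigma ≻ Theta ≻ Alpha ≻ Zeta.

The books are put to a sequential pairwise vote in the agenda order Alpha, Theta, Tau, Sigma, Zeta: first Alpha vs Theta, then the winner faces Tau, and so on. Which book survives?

Round 1: Alpha vs Theta — 1–18, Theta advances.
Round 2: Theta vs Tau — 12–7, Theta advances.
Round 3: Theta vs Sigma — 6–13, Sigma advances.
Round 4: Sigma vs Zeta — 6–13, Zeta advances.
Zeta survives the agenda.

Zeta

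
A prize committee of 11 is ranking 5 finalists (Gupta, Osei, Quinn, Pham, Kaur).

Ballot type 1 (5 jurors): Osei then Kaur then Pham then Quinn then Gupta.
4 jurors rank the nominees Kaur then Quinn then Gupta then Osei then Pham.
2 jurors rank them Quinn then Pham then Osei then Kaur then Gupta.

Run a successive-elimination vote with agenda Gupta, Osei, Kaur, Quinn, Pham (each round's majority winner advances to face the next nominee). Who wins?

Round 1: Gupta vs Osei — 4–7, Osei advances.
Round 2: Osei vs Kaur — 7–4, Osei advances.
Round 3: Osei vs Quinn — 5–6, Quinn advances.
Round 4: Quinn vs Pham — 6–5, Quinn advances.
Quinn survives the agenda.

Quinn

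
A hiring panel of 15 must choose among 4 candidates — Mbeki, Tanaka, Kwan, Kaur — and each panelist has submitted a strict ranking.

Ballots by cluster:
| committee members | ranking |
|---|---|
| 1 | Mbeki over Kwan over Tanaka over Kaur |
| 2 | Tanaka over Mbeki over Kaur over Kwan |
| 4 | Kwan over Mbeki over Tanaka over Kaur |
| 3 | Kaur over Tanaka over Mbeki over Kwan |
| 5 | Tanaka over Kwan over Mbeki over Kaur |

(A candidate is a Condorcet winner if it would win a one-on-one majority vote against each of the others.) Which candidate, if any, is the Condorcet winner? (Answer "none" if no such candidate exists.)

Tanaka

Check each pair by majority over 15 ballots:
Mbeki vs Tanaka: 1+4 = 5 for Mbeki, 10 for Tanaka — Tanaka by 10–5.
Mbeki vs Kwan: Mbeki is ranked higher on 1+2+3 = 6 ballots, Kwan on 9. Kwan wins 9–6.
Mbeki vs Kaur: Mbeki preferred on 1+2+4+5 = 12 ballots; Mbeki wins 12–3.
Tanaka vs Kwan: Tanaka is ranked higher on 2+3+5 = 10 ballots, Kwan on 5. Tanaka wins 10–5.
Tanaka vs Kaur: 12 to 3, Tanaka.
Kwan vs Kaur: 1+4+5 = 10 for Kwan, 5 for Kaur — Kwan by 10–5.
Tanaka defeats every rival head-to-head and is the Condorcet winner.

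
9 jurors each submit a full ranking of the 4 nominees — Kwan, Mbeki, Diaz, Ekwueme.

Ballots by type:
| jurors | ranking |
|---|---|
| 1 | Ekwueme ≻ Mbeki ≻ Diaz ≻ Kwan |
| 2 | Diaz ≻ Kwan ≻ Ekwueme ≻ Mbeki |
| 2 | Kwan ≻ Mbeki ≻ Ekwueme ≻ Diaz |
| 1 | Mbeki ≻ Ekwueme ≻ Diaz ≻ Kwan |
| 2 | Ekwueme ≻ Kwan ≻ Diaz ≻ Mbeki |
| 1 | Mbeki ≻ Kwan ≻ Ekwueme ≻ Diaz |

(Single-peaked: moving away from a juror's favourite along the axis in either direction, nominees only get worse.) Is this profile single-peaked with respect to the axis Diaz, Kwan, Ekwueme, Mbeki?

no

Axis positions: Diaz=1, Kwan=2, Ekwueme=3, Mbeki=4.
Type 1: ranking walks positions 3-4-1-2; Diaz is ranked above Kwan even though Kwan lies between Diaz and the peak Ekwueme on the axis — preferences dip and rise again. Not single-peaked.
Type 2 (peak Diaz at position 1): ranking walks positions 1-2-3-4, expanding outward from the peak — single-peaked.
Type 3: ranking walks positions 2-4-3-1; Mbeki is ranked above Ekwueme even though Ekwueme lies between Mbeki and the peak Kwan on the axis — preferences dip and rise again. Not single-peaked.
Type 4: ranking walks positions 4-3-1-2; Diaz is ranked above Kwan even though Kwan lies between Diaz and the peak Mbeki on the axis — preferences dip and rise again. Not single-peaked.
Type 5 (peak Ekwueme at position 3): ranking walks positions 3-2-1-4, expanding outward from the peak — single-peaked.
Type 6: ranking walks positions 4-2-3-1; Kwan is ranked above Ekwueme even though Ekwueme lies between Kwan and the peak Mbeki on the axis — preferences dip and rise again. Not single-peaked.
Type 1 violates single-peakedness, so the profile is not single-peaked on this axis.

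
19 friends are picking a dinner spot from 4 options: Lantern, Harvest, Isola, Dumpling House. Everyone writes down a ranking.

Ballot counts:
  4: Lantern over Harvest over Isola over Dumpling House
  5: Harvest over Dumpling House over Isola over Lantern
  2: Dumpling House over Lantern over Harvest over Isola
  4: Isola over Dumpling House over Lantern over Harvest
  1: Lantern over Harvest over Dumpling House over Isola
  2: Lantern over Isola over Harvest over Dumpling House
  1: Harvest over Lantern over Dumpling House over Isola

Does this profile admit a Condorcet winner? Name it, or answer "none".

none

Head-to-head results (19 friends):
Lantern vs Harvest: 4+2+4+1+2 = 13 for Lantern, 6 for Harvest — Lantern by 13–6.
Lantern vs Isola: Lantern is ranked higher on 4+2+1+2+1 = 10 ballots, Isola on 9. Lantern wins 10–9.
Lantern vs Dumpling House: 4+1+2+1 = 8 for Lantern, 11 for Dumpling House — Dumpling House by 11–8.
Harvest vs Isola: Harvest preferred on 4+5+2+1+1 = 13 ballots; Harvest wins 13–6.
Harvest vs Dumpling House: 13 to 6, Harvest.
Isola vs Dumpling House: 4+4+2 = 10 for Isola, 9 for Dumpling House — Isola by 10–9.
No restaurant is unbeaten: Lantern loses to Dumpling House; Harvest loses to Lantern; Isola loses to Lantern; Dumpling House loses to Harvest. In particular Lantern beats Harvest beats Dumpling House beats Lantern is a majority cycle — no Condorcet winner exists.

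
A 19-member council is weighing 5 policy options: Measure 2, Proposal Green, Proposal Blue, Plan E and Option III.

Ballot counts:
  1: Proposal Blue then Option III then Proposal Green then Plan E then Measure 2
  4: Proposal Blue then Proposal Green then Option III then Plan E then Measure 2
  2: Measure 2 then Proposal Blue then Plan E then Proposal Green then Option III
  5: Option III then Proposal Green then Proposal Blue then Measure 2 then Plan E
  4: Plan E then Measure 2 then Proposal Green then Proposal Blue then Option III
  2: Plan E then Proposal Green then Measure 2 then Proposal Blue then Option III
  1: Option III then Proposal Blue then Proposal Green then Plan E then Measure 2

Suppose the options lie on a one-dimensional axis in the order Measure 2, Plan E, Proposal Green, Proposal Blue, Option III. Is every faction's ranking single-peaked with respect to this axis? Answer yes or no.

no

Axis positions: Measure 2=1, Plan E=2, Proposal Green=3, Proposal Blue=4, Option III=5.
Faction 1 (peak Proposal Blue at position 4): ranking walks positions 4-5-3-2-1, expanding outward from the peak — single-peaked.
Faction 2 (peak Proposal Blue at position 4): ranking walks positions 4-3-5-2-1, expanding outward from the peak — single-peaked.
Faction 3: ranking walks positions 1-4-2-3-5; Proposal Blue is ranked above Plan E even though Plan E lies between Proposal Blue and the peak Measure 2 on the axis — preferences dip and rise again. Not single-peaked.
Faction 4: ranking walks positions 5-3-4-1-2; Proposal Green is ranked above Proposal Blue even though Proposal Blue lies between Proposal Green and the peak Option III on the axis — preferences dip and rise again. Not single-peaked.
Faction 5 (peak Plan E at position 2): ranking walks positions 2-1-3-4-5, expanding outward from the peak — single-peaked.
Faction 6 (peak Plan E at position 2): ranking walks positions 2-3-1-4-5, expanding outward from the peak — single-peaked.
Faction 7 (peak Option III at position 5): ranking walks positions 5-4-3-2-1, expanding outward from the peak — single-peaked.
Faction 3 violates single-peakedness, so the profile is not single-peaked on this axis.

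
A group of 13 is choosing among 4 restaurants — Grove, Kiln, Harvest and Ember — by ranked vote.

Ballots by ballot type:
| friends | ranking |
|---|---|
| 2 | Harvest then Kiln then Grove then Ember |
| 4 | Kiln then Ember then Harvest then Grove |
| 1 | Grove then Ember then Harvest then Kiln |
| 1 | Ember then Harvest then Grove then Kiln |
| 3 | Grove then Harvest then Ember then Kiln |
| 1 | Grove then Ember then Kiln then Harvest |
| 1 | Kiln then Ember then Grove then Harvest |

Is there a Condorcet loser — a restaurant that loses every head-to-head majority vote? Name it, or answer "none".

none

Pairwise majorities:
Grove–Kiln: Kiln 7–6.
Grove vs Harvest: Harvest wins 7–6.
Grove vs Ember: 7 to 6, Grove.
Kiln vs Harvest: 4+1+1 = 6 for Kiln, 7 for Harvest — Harvest by 7–6.
Kiln vs Ember: Kiln preferred on 2+4+1 = 7 ballots; Kiln wins 7–6.
Harvest vs Ember: Ember wins 8–5.
Every restaurant wins at least one matchup (Grove beats Ember; Kiln beats Grove; Harvest beats Grove; Ember beats Harvest), so there is no Condorcet loser.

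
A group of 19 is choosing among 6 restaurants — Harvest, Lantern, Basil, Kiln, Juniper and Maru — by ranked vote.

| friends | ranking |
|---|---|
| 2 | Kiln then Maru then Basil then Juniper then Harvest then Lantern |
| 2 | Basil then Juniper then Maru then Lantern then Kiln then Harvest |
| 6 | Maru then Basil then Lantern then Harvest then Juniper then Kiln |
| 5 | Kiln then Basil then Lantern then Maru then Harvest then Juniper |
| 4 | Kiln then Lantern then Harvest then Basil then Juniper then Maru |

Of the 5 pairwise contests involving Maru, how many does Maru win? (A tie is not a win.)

3

Maru against each rival (19 friends):
Maru vs Harvest: Maru wins 15–4.
Maru–Lantern: Maru 10–9.
Maru vs Basil: Basil, 11–8.
Maru vs Kiln: Maru is ranked higher on 2+6 = 8 ballots, Kiln on 11. Kiln wins 11–8.
Maru–Juniper: Maru 13–6.
Maru beats Harvest, Lantern, Juniper; loses to Basil, Kiln — 3 pairwise wins.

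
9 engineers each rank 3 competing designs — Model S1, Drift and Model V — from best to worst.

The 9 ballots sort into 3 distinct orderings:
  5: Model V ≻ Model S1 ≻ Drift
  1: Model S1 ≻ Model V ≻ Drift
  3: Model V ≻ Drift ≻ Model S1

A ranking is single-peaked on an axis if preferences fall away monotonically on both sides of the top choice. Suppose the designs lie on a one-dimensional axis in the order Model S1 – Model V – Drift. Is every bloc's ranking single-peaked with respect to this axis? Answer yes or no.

yes

Axis positions: Model S1=1, Model V=2, Drift=3.
Bloc 1 (peak Model V at position 2): ranking walks positions 2-1-3, expanding outward from the peak — single-peaked.
Bloc 2 (peak Model S1 at position 1): ranking walks positions 1-2-3, expanding outward from the peak — single-peaked.
Bloc 3 (peak Model V at position 2): ranking walks positions 2-3-1, expanding outward from the peak — single-peaked.
Every ranking is single-peaked on this axis.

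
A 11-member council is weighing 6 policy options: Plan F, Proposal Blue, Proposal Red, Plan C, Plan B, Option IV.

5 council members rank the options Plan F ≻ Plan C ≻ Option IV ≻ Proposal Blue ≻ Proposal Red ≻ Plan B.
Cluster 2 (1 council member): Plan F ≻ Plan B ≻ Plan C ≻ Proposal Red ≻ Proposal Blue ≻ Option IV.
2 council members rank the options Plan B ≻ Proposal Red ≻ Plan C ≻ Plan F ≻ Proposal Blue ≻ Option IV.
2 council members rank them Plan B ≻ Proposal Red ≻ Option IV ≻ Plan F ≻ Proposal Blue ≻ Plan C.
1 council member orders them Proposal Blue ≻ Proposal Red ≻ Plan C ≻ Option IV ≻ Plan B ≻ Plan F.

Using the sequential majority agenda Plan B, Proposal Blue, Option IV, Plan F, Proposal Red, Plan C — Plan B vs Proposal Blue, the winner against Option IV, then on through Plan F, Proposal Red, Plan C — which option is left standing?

Plan F

Round 1: Plan B vs Proposal Blue — 5–6, Proposal Blue advances.
Round 2: Proposal Blue vs Option IV — 4–7, Option IV advances.
Round 3: Option IV vs Plan F — 3–8, Plan F advances.
Round 4: Plan F vs Proposal Red — 6–5, Plan F advances.
Round 5: Plan F vs Plan C — 8–3, Plan F advances.
Plan F survives the agenda.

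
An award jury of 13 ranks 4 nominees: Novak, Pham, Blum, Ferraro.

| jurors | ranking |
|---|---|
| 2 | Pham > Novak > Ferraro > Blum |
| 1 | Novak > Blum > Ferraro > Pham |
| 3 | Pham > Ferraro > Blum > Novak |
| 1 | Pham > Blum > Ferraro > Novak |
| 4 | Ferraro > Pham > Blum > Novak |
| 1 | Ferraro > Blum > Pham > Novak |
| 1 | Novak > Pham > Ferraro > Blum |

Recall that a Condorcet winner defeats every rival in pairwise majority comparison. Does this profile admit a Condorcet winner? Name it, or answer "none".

Pham

Check each pair by majority over 13 ballots:
Novak vs Pham: Novak preferred on 1+1 = 2 ballots; Pham wins 11–2.
Novak vs Blum: Novak is ranked higher on 2+1+1 = 4 ballots, Blum on 9. Blum wins 9–4.
Novak vs Ferraro: 2+1+1 = 4 for Novak, 9 for Ferraro — Ferraro by 9–4.
Pham vs Blum: Pham preferred on 2+3+1+4+1 = 11 ballots; Pham wins 11–2.
Pham vs Ferraro: Pham preferred on 2+3+1+1 = 7 ballots; Pham wins 7–6.
Blum vs Ferraro: 1+1 = 2 for Blum, 11 for Ferraro — Ferraro by 11–2.
Only Pham has no losses; Pham is the Condorcet winner.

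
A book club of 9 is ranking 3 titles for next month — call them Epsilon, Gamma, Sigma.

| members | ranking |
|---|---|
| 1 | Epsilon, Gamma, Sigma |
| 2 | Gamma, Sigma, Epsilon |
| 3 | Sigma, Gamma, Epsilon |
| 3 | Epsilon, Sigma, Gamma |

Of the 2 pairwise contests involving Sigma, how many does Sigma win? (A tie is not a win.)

2

Sigma against each rival (9 members):
Sigma vs Epsilon: 5 to 4, Sigma.
Sigma vs Gamma: Sigma, 6–3.
Sigma beats Epsilon, Gamma — 2 pairwise wins.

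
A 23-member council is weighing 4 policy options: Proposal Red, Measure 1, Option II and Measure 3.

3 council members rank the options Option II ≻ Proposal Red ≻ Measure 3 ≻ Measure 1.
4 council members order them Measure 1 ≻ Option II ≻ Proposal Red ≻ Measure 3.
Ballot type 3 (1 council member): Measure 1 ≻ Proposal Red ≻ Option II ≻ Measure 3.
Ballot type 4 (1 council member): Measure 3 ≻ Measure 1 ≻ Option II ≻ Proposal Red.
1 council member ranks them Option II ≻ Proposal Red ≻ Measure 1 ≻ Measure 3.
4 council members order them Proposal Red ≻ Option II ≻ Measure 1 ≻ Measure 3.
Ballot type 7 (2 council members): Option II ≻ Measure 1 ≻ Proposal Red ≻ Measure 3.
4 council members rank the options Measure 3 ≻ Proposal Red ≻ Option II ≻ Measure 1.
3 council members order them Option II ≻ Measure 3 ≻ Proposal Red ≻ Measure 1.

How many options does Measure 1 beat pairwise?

1

Measure 1 against each rival (23 council members):
Measure 1 vs Proposal Red: Proposal Red, 15–8.
Measure 1 vs Option II: Option II wins 17–6.
Measure 1 vs Measure 3: Measure 1 is ranked higher on 4+1+1+4+2 = 12 ballots, Measure 3 on 11. Measure 1 wins 12–11.
Measure 1 beats Measure 3; loses to Proposal Red, Option II — 1 pairwise win.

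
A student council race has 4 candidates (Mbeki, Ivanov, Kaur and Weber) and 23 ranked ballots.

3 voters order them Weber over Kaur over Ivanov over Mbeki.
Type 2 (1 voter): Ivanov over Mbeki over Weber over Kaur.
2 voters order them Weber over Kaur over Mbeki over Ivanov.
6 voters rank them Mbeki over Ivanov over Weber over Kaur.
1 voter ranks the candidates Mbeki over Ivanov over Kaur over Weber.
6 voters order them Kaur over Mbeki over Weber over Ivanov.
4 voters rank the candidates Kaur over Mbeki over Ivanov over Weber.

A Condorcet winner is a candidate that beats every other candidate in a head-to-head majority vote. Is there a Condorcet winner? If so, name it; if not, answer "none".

none

Head-to-head results (23 voters):
Mbeki–Ivanov: Mbeki 19–4.
Mbeki vs Kaur: Kaur, 15–8.
Mbeki vs Weber: Mbeki, 18–5.
Ivanov vs Kaur: Kaur, 15–8.
Ivanov vs Weber: Ivanov wins 12–11.
Kaur–Weber: Weber 12–11.
Each candidate drops at least one matchup (Mbeki loses to Kaur; Ivanov loses to Mbeki; Kaur loses to Weber; Weber loses to Mbeki); the cycle Mbeki > Weber > Kaur > Mbeki rules out a Condorcet winner.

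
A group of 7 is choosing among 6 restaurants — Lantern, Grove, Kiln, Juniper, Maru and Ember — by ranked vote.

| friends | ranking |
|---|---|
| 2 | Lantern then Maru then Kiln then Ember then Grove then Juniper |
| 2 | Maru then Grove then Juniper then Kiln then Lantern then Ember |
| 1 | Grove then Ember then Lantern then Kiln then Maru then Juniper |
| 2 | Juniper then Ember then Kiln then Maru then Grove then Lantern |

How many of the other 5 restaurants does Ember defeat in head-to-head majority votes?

1

Ember against each rival (7 friends):
Ember vs Lantern: 1+2 = 3 for Ember, 4 for Lantern — Lantern by 4–3.
Ember–Grove: Ember 4–3.
Ember vs Kiln: 3 to 4, Kiln.
Ember vs Juniper: Juniper, 4–3.
Ember vs Maru: Maru, 4–3.
Ember beats Grove; loses to Lantern, Kiln, Juniper, Maru — 1 pairwise win.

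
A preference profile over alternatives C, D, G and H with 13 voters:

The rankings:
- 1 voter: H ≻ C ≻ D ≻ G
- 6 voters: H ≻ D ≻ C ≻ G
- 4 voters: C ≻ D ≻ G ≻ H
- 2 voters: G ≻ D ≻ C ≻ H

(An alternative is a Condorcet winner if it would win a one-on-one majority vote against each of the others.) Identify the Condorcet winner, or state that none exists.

Pairwise majorities:
C vs D: D, 8–5.
C vs G: C, 11–2.
C–H: H 7–6.
D–G: D 11–2.
D vs H: H wins 7–6.
G vs H: H wins 7–6.
H wins every pairwise contest, so H is the Condorcet winner.

H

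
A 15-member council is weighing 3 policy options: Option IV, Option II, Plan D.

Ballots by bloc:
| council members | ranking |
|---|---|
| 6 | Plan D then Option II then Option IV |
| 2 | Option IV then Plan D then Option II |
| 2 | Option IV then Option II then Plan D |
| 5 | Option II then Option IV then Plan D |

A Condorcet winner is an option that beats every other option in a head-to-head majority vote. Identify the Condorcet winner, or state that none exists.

Pairwise majorities:
Option IV vs Option II: Option II wins 11–4.
Option IV–Plan D: Option IV 9–6.
Option II vs Plan D: Plan D, 8–7.
No option is unbeaten: Option IV loses to Option II; Option II loses to Plan D; Plan D loses to Option IV. In particular Option IV beats Plan D beats Option II beats Option IV is a majority cycle — no Condorcet winner exists.

none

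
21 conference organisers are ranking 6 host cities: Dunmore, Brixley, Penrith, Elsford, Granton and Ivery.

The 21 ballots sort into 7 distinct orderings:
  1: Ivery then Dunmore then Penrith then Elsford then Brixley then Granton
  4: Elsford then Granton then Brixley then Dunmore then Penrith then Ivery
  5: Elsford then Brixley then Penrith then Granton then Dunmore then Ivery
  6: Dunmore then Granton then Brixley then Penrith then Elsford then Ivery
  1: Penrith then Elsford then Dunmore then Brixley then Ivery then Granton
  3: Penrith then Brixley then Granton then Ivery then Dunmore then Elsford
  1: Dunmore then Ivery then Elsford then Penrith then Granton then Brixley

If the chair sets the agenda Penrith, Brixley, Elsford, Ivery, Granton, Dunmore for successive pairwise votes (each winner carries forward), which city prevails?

Dunmore

Round 1: Penrith vs Brixley — 6–15, Brixley advances.
Round 2: Brixley vs Elsford — 9–12, Elsford advances.
Round 3: Elsford vs Ivery — 16–5, Elsford advances.
Round 4: Elsford vs Granton — 12–9, Elsford advances.
Round 5: Elsford vs Dunmore — 10–11, Dunmore advances.
Dunmore survives the agenda.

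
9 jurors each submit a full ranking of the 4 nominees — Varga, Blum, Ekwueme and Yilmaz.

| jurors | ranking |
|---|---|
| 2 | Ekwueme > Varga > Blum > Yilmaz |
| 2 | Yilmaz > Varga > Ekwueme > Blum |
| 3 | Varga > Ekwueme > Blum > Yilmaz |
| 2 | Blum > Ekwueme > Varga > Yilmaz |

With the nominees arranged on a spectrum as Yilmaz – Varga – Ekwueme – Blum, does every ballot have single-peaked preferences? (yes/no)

yes

Axis positions: Yilmaz=1, Varga=2, Ekwueme=3, Blum=4.
Ballot type 1 (peak Ekwueme at position 3): ranking walks positions 3-2-4-1, expanding outward from the peak — single-peaked.
Ballot type 2 (peak Yilmaz at position 1): ranking walks positions 1-2-3-4, expanding outward from the peak — single-peaked.
Ballot type 3 (peak Varga at position 2): ranking walks positions 2-3-4-1, expanding outward from the peak — single-peaked.
Ballot type 4 (peak Blum at position 4): ranking walks positions 4-3-2-1, expanding outward from the peak — single-peaked.
Every ranking is single-peaked on this axis.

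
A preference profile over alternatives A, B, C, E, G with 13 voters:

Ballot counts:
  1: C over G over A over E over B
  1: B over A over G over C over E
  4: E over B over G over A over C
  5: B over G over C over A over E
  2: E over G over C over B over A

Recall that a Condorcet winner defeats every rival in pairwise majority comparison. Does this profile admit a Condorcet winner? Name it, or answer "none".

Pairwise majorities:
A vs B: A preferred on 1 ballot; B wins 12–1.
A vs C: 1+4 = 5 for A, 8 for C — C by 8–5.
A vs E: A is ranked higher on 1+1+5 = 7 ballots, E on 6. A wins 7–6.
A vs G: A is ranked higher on 1 ballot, G on 12. G wins 12–1.
B vs C: 10 to 3, B.
B vs E: B preferred on 1+5 = 6 ballots; E wins 7–6.
B vs G: 1+4+5 = 10 for B, 3 for G — B by 10–3.
C vs E: C preferred on 1+1+5 = 7 ballots; C wins 7–6.
C vs G: 1 to 12, G.
E vs G: 6 to 7, G.
Each alternative drops at least one matchup (A loses to B; B loses to E; C loses to B; E loses to A; G loses to B); the cycle A > E > B > A rules out a Condorcet winner.

none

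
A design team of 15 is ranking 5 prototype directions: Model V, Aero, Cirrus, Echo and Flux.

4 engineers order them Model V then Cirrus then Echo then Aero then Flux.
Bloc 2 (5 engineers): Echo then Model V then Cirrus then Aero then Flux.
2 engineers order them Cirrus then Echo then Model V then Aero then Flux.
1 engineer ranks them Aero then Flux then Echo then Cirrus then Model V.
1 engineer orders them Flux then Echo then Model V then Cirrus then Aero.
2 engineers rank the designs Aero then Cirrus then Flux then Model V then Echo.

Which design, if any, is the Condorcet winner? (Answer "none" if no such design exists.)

Pairwise majorities:
Model V vs Aero: Model V, 12–3.
Model V–Cirrus: Model V 10–5.
Model V vs Echo: Echo, 9–6.
Model V vs Flux: Model V wins 11–4.
Aero–Cirrus: Cirrus 12–3.
Aero vs Echo: Echo, 12–3.
Aero–Flux: Aero 14–1.
Cirrus vs Echo: Cirrus, 8–7.
Cirrus–Flux: Cirrus 13–2.
Echo vs Flux: Echo, 11–4.
Every design loses at least once (Model V loses to Echo; Aero loses to Model V; Cirrus loses to Model V; Echo loses to Cirrus; Flux loses to Model V). The majority relation contains the cycle Model V beats Cirrus beats Echo beats Model V, so there is no Condorcet winner.

none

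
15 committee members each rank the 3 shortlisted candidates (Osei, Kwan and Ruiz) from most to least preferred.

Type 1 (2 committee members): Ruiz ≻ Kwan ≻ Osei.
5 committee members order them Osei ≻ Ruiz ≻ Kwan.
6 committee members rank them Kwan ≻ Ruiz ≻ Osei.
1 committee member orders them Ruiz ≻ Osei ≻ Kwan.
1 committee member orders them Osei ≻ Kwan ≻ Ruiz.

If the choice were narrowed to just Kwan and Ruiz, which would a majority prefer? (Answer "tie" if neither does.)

Ruiz

Ballots ranking Kwan above Ruiz: 6 + 1 = 7.
Ballots ranking Ruiz above Kwan: 15 − 7 = 8.
Ruiz wins the head-to-head 8–7.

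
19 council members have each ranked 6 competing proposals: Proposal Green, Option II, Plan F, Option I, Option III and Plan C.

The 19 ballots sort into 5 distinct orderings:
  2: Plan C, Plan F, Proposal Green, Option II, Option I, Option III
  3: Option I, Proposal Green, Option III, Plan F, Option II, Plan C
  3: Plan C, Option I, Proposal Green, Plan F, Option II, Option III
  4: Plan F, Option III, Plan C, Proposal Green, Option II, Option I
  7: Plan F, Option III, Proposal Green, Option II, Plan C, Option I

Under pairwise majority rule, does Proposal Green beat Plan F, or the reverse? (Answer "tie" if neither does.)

Ballots ranking Proposal Green above Plan F: 3 + 3 = 6.
Ballots ranking Plan F above Proposal Green: 19 − 6 = 13.
Plan F wins the head-to-head 13–6.

Plan F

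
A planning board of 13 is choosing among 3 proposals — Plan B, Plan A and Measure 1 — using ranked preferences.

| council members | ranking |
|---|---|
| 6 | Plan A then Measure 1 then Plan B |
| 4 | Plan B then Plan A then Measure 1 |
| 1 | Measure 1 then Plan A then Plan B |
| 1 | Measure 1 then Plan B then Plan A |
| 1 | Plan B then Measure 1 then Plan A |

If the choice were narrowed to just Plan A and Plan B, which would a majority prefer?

Ballots ranking Plan A above Plan B: 6 + 1 = 7.
Ballots ranking Plan B above Plan A: 13 − 7 = 6.
Plan A wins the head-to-head 7–6.

Plan A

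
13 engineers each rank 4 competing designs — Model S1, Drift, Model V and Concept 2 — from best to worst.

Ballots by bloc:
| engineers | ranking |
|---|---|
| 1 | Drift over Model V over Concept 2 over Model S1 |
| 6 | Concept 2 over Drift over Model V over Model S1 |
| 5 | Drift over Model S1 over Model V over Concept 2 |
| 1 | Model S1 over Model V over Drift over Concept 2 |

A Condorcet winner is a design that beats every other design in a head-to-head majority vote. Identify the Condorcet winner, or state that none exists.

Drift

Pairwise majorities:
Model S1 vs Drift: Model S1 preferred on 1 ballot; Drift wins 12–1.
Model S1 vs Model V: Model V wins 7–6.
Model S1–Concept 2: Concept 2 7–6.
Drift–Model V: Drift 12–1.
Drift–Concept 2: Drift 7–6.
Model V vs Concept 2: 1+5+1 = 7 for Model V, 6 for Concept 2 — Model V by 7–6.
Drift beats each of Model S1, Model V, Concept 2 — Drift is the Condorcet winner.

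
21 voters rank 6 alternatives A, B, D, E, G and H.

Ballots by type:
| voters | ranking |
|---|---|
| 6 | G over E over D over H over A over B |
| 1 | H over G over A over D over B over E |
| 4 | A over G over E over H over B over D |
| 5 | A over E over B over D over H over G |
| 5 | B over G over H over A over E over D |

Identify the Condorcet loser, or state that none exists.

Head-to-head results (21 voters):
A–B: A 16–5.
A vs D: A, 15–6.
A vs E: A, 15–6.
A vs G: A is ranked higher on 4+5 = 9 ballots, G on 12. G wins 12–9.
A vs H: A is ranked higher on 4+5 = 9 ballots, H on 12. H wins 12–9.
B vs D: 14 to 7, B.
B vs E: 6 to 15, E.
B–G: G 11–10.
B vs H: B is ranked higher on 5+5 = 10 ballots, H on 11. H wins 11–10.
D vs E: E, 20–1.
D vs G: G, 16–5.
D vs H: D is ranked higher on 6+5 = 11 ballots, H on 10. D wins 11–10.
E vs G: G, 16–5.
E vs H: 15 to 6, E.
G vs H: G wins 15–6.
Each alternative has at least one pairwise win (A beats B; B beats D; D beats H; E beats B; G beats A; H beats A) — no Condorcet loser.

none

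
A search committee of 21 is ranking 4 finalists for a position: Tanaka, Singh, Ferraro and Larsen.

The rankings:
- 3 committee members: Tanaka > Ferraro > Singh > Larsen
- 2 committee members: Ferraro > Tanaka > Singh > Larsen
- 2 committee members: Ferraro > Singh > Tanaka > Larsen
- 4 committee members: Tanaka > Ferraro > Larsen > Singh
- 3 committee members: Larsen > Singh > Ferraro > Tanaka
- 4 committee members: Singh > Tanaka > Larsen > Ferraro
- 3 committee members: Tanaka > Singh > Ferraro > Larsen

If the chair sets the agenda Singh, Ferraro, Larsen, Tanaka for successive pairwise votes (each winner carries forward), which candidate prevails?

Round 1: Singh vs Ferraro — 10–11, Ferraro advances.
Round 2: Ferraro vs Larsen — 14–7, Ferraro advances.
Round 3: Ferraro vs Tanaka — 7–14, Tanaka advances.
Tanaka survives the agenda.

Tanaka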